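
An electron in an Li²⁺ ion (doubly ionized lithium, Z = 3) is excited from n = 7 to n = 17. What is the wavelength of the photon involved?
597.4271 nm

First, find the transition energy using E_n = -13.6057 Z² / n² eV:
E_7 = -13.6057 × 3² / 7² = -2.49900612 eV
E_17 = -13.6057 × 3² / 17² = -0.42370692 eV

Photon energy: |ΔE| = |E_17 - E_7| = 2.07529920 eV

Convert to wavelength using E = hc/λ with hc = 1239.84 eV·nm:
λ = hc/E = 1239.84 eV·nm / 2.07529920 eV
λ = 597.4271 nm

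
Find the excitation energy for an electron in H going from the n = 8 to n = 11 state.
0.1001 eV

The energy levels of a hydrogen-like atom are E_n = -13.6057 eV / n².

Energy at n = 8: E_8 = -13.6057 / 8² = -0.2125891 eV
Energy at n = 11: E_11 = -13.6057 / 11² = -0.1124438 eV

The excitation energy is the difference:
ΔE = E_11 - E_8
ΔE = -0.1124438 - (-0.2125891)
ΔE = 0.1001 eV

Since this is positive, energy must be absorbed (photon absorption).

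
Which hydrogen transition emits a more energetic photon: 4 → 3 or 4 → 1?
4 → 1

Calculate the energy for each transition:

Transition 4 → 3:
ΔE₁ = |E_3 - E_4| = |-13.6057/3² - (-13.6057/4²)|
ΔE₁ = |-1.511744444444 - (-0.850356250000)| = 0.661388194 eV

Transition 4 → 1:
ΔE₂ = |E_1 - E_4| = |-13.6057/1² - (-13.6057/4²)|
ΔE₂ = |-13.605700000000 - (-0.850356250000)| = 12.755343750 eV

Since 12.755343750 eV > 0.661388194 eV, the transition 4 → 1 emits the more energetic photon.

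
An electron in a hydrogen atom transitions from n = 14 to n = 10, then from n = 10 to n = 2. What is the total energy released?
3.332 eV

The energy levels of hydrogen are E_n = -13.6057 / n² eV.

First transition (14 → 10):
ΔE₁ = |E_10 - E_14|
ΔE₁ = |-0.136057000 - (-0.069416837)| = 0.066640 eV

Second transition (10 → 2):
ΔE₂ = |E_2 - E_10|
ΔE₂ = |-3.401425000 - (-0.136057000)| = 3.265368 eV

Total energy released:
E_total = ΔE₁ + ΔE₂ = 0.066640 + 3.265368 = 3.332 eV

Note: This equals the direct transition 14 → 2: 3.332 eV ✓
Energy is conserved regardless of the path taken.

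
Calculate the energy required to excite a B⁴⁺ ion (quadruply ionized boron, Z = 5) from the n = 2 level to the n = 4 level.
63.777 eV

The energy levels of a hydrogen-like atom are E_n = -13.6057 Z² eV / n².

Energy at n = 2: E_2 = -13.6057 × 5² / 2² = -85.035625 eV
Energy at n = 4: E_4 = -13.6057 × 5² / 4² = -21.258906 eV

The excitation energy is the difference:
ΔE = E_4 - E_2
ΔE = -21.258906 - (-85.035625)
ΔE = 63.777 eV

Since this is positive, energy must be absorbed (photon absorption).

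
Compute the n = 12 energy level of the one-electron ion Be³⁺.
-1.51174 eV

For hydrogen-like ions, the energy levels scale with Z²:
E_n = -13.6057 Z² / n² eV

For Be³⁺ (Z = 4) at n = 12:
E_12 = -13.6057 × 4² / 12²
E_12 = -13.6057 × 16 / 144
E_12 = -217.6912 / 144
E_12 = -1.51174 eV

The energy is 16 times more negative than hydrogen at the same n due to the stronger nuclear charge.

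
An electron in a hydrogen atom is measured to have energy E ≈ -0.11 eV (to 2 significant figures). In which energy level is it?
n = 11

The exact energy levels follow E_n = -13.6057 eV / n².

The measured value (-0.11 eV) is reported to only 2 significant figures, so we must test candidate n values and see which one matches to that precision.

Candidate energies:
  n = 9:  E = -13.6057/9² = -0.16797 eV
  n = 10:  E = -13.6057/10² = -0.13606 eV
  n = 11:  E = -13.6057/11² = -0.11244 eV  ← matches
  n = 12:  E = -13.6057/12² = -0.09448 eV
  n = 13:  E = -13.6057/13² = -0.08051 eV

Checking against the measurement of -0.11 eV (2 sig figs), only n = 11 agrees:
E_11 = -0.11244 eV, which rounds to -0.11 eV ✓

Therefore n = 11.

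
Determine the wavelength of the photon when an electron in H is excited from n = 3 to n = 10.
901.25 nm

First, find the transition energy using E_n = -13.6057 / n² eV:
E_3 = -13.6057 / 3² = -1.511744 eV
E_10 = -13.6057 / 10² = -0.136057 eV

Photon energy: |ΔE| = |E_10 - E_3| = 1.375687 eV

Convert to wavelength using E = hc/λ with hc = 1239.84 eV·nm:
λ = hc/E = 1239.84 eV·nm / 1.375687 eV
λ = 901.25 nm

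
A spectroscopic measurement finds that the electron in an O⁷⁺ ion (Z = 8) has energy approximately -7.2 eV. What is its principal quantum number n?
n = 11

The exact energy levels follow E_n = -13.6057 Z² / n² eV with Z = 8.

The measured value (-7.2 eV) is reported to only 2 significant figures, so we must test candidate n values and see which one matches to that precision.

Candidate energies:
  n = 9:  E = -13.6057 × 8² / 9² = -10.75018 eV
  n = 10:  E = -13.6057 × 8² / 10² = -8.70765 eV
  n = 11:  E = -13.6057 × 8² / 11² = -7.19640 eV  ← matches
  n = 12:  E = -13.6057 × 8² / 12² = -6.04698 eV
  n = 13:  E = -13.6057 × 8² / 13² = -5.15245 eV

Checking against the measurement of -7.2 eV (2 sig figs), only n = 11 agrees:
E_11 = -7.19640 eV, which rounds to -7.2 eV ✓

Therefore n = 11.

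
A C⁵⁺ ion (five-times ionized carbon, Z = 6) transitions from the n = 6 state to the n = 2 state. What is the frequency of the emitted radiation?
2.632e+16 Hz

First, find the transition energy:
E_6 = -13.6057 × 6² / 6² = -13.60570 eV
E_2 = -13.6057 × 6² / 2² = -122.45130 eV
|ΔE| = |E_2 - E_6| = 108.84560 eV

Convert to Joules: E = 108.84560 eV × (1.602177 × 10⁻¹⁹ J/eV) = 1.74390e-17 J

Using E = hf:
f = E/h = 1.74390e-17 J / (6.62607 × 10⁻³⁴ J·s)
f = 2.632e+16 Hz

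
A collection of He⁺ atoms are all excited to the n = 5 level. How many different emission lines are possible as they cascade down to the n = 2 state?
6

The electron can occupy levels n = 2, 3, ..., 5 during de-excitation — that is m = 5 - 2 + 1 = 4 distinct levels.

The number of distinct spectral lines equals the number of ways to choose 2 of these m levels (each pair gives one possible emission transition):

Number of lines = m(m-1)/2 = 4×3/2 = 6

These correspond to all possible transitions between the 4 levels:
5 → 4, 5 → 3, 5 → 2, 4 → 3, 4 → 2, 3 → 2

Each transition produces a photon with a unique energy (and thus wavelength). This count does not depend on Z.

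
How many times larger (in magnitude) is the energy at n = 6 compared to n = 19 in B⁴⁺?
10.027778

Using E_n = -13.6057 Z² / n² eV with Z = 5:

E_6 = -13.6057 × 5² / 6² = -340.1425 / 36 = -9.448402777778 eV
E_19 = -13.6057 × 5² / 19² = -340.1425 / 361 = -0.942222991690 eV

The ratio is:
E_6/E_19 = (-9.448402777778) / (-0.942222991690)
E_6/E_19 = (-340.1425/36) / (-340.1425/361)
E_6/E_19 = 361/36
E_6/E_19 = 10.027778
(Note: the Z² factors cancel in the ratio.)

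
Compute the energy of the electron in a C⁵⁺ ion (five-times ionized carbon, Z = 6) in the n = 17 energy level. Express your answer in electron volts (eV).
-1.6948 eV

The energy levels of a hydrogen-like atom are given by:
E_n = -13.6057 Z² / n² eV  (with Z = 6 for C⁵⁺)

For n = 17:
E_17 = -13.6057 × 6² / 17²
E_17 = -13.6057 × 36 / 289
E_17 = -1.6948 eV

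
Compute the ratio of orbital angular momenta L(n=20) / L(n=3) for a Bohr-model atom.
6.67

In the Bohr model, L_n = nℏ, so the ratio is purely the ratio of quantum numbers:

L_20/L_3 = 20ℏ / 3ℏ = 20/3 = 6.67

The angular momentum scales linearly with n.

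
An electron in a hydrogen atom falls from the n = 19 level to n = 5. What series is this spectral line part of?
Pfund series

The spectral series in hydrogen are named based on the final (lower) energy level:
- Lyman series: n_final = 1 (ultraviolet)
- Balmer series: n_final = 2 (visible/near-UV)
- Paschen series: n_final = 3 (infrared)
- Brackett series: n_final = 4 (infrared)
- Pfund series: n_final = 5 (far infrared)

Since this transition ends at n = 5, it belongs to the Pfund series.

For reference, this 19 → 5 line has photon energy
ΔE = 13.6057 eV × (1/5² - 1/19²) = 0.50653908 eV,
corresponding to wavelength λ = hc/ΔE = 1239.84 eV·nm / 0.50653908 eV = 2447.67 nm in the far infrared region.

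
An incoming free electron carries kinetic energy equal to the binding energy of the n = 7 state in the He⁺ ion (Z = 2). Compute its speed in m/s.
6.2506e+05 m/s (or 0.2085% of c)

The binding energy at n = 7 for He⁺ is:
E_7 = -13.6057 × 2²/7² = -1.1106694 eV
|E_7| = 1.1106694 eV

Convert to Joules:
KE = 1.1106694 eV × (1.602177 × 10⁻¹⁹ J/eV) = 1.779489e-19 J

Using KE = ½mv²:
v = √(2·KE/m_e)
v = √(2 × 1.779489e-19 J / 9.10938 × 10⁻³¹ kg)
v = 6.2506e+05 m/s

This is approximately 0.2085% the speed of light.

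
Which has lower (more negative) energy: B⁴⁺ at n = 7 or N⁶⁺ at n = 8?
N⁶⁺ at n = 8 (E = -10.41686 eV)

Using E_n = -13.6057 Z² / n² eV:

B⁴⁺ (Z = 5) at n = 7:
E = -13.6057 × 5² / 7² = -13.6057 × 25 / 49 = -6.94168367 eV

N⁶⁺ (Z = 7) at n = 8:
E = -13.6057 × 7² / 8² = -13.6057 × 49 / 64 = -10.41686406 eV

Since -10.41686406 eV < -6.94168367 eV,
N⁶⁺ at n = 8 is more tightly bound (requires more energy to ionize).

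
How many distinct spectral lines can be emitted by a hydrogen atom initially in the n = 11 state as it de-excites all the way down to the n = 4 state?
28

The electron can occupy levels n = 4, 5, ..., 11 during de-excitation — that is m = 11 - 4 + 1 = 8 distinct levels.

The number of distinct spectral lines equals the number of ways to choose 2 of these m levels (each pair gives one possible emission transition):

Number of lines = m(m-1)/2 = 8×7/2 = 28

These correspond to all possible transitions between the 8 levels:
11 → 10, 11 → 9, 11 → 8, 11 → 7, 11 → 6, 11 → 5, 11 → 4, 10 → 9...

Each transition produces a photon with a unique energy (and thus wavelength). This count does not depend on Z.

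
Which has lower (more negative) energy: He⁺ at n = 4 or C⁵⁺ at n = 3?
C⁵⁺ at n = 3 (E = -54.42280 eV)

Using E_n = -13.6057 Z² / n² eV:

He⁺ (Z = 2) at n = 4:
E = -13.6057 × 2² / 4² = -13.6057 × 4 / 16 = -3.40142500 eV

C⁵⁺ (Z = 6) at n = 3:
E = -13.6057 × 6² / 3² = -13.6057 × 36 / 9 = -54.42280000 eV

Since -54.42280000 eV < -3.40142500 eV,
C⁵⁺ at n = 3 is more tightly bound (requires more energy to ionize).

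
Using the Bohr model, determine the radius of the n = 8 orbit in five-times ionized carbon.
0.56446 nm (or 5.64456 Å)

The Bohr radius formula is:
r_n = n² a₀ / Z

where a₀ = 0.05291772 nm is the Bohr radius.

For C⁵⁺ (Z = 6) at n = 8:
r_8 = 8² × 0.05291772 nm / 6
r_8 = 64 × 0.05291772 nm / 6
r_8 = 3.386734 nm / 6
r_8 = 0.56446 nm

The electron orbits at approximately 0.56446 nm from the nucleus.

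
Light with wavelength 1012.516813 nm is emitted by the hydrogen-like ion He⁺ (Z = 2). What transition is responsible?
n = 5 → n = 4

First, find the photon energy from the wavelength (hc = 1239.84 eV·nm):
E = hc/λ = 1239.84 eV·nm / 1012.516813 nm = 1.2245130 eV

The energy levels of He⁺ satisfy E_n = -13.6057 × 2² / n² eV, so an emission n_i → n_f releases
ΔE = 13.6057 × 2² × (1/n_f² − 1/n_i²) eV.

Setting ΔE equal to the photon energy:
1/n_f² − 1/n_i² = 1.2245130 / (13.6057 × 2²) = 0.022500000

Since 1/n_i² must be positive, we need 1/n_f² > 0.022500000, i.e. n_f ≤ 6. For each allowed n_f, solve n_i = (1/n_f² − 0.022500000)^(−1/2) and check whether it is a whole number:
  n_f = 1: 1/n_i² = 1.000000000 − 0.022500000 = 0.977500000 → n_i = 1.011  (not an integer) ✗
  n_f = 2: 1/n_i² = 0.250000000 − 0.022500000 = 0.227500000 → n_i = 2.097  (not an integer) ✗
  n_f = 3: 1/n_i² = 0.111111111 − 0.022500000 = 0.088611111 → n_i = 3.359  (not an integer) ✗
  n_f = 4: 1/n_i² = 0.062500000 − 0.022500000 = 0.040000000 → n_i = 5.000  → integer, n_i = 5 ✓
  n_f = 5: 1/n_i² = 0.040000000 − 0.022500000 = 0.017500000 → n_i = 7.559  (not an integer) ✗
  n_f = 6: 1/n_i² = 0.027777778 − 0.022500000 = 0.005277778 → n_i = 13.765  (not an integer) ✗

Only n_f = 4 gives an integer upper level, n_i = 5.

The transition is from n = 5 to n = 4 (emission).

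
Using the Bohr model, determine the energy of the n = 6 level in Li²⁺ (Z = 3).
-3.40 eV

For hydrogen-like ions, the energy levels scale with Z²:
E_n = -13.6057 Z² / n² eV

For Li²⁺ (Z = 3) at n = 6:
E_6 = -13.6057 × 3² / 6²
E_6 = -13.6057 × 9 / 36
E_6 = -122.4513 / 36
E_6 = -3.40 eV

The energy is 9 times more negative than hydrogen at the same n due to the stronger nuclear charge.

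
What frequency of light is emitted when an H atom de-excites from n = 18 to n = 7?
5.70e+13 Hz

First, find the transition energy:
E_18 = -13.6057 / 18² = -0.041993 eV
E_7 = -13.6057 / 7² = -0.277667 eV
|ΔE| = |E_7 - E_18| = 0.235674 eV

Convert to Joules: E = 0.235674 eV × (1.602177 × 10⁻¹⁹ J/eV) = 3.7759e-20 J

Using E = hf:
f = E/h = 3.7759e-20 J / (6.62607 × 10⁻³⁴ J·s)
f = 5.70e+13 Hz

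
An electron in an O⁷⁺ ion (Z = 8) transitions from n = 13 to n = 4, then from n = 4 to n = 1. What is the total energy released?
865.612 eV

The energy levels of O⁷⁺ are E_n = -13.6057 × 8² / n² eV.

First transition (13 → 4):
ΔE₁ = |E_4 - E_13|
ΔE₁ = |-54.422800000 - (-5.152454438)| = 49.270346 eV

Second transition (4 → 1):
ΔE₂ = |E_1 - E_4|
ΔE₂ = |-870.764800000 - (-54.422800000)| = 816.342000 eV

Total energy released:
E_total = ΔE₁ + ΔE₂ = 49.270346 + 816.342000 = 865.612 eV

Note: This equals the direct transition 13 → 1: 865.612 eV ✓
Energy is conserved regardless of the path taken.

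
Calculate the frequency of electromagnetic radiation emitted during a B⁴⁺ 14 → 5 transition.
2.87022e+15 Hz

First, find the transition energy:
E_14 = -13.6057 × 5² / 14² = -1.7354209 eV
E_5 = -13.6057 × 5² / 5² = -13.6057000 eV
|ΔE| = |E_5 - E_14| = 11.8702791 eV

Convert to Joules: E = 11.8702791 eV × (1.602177 × 10⁻¹⁹ J/eV) = 1.9018288e-18 J

Using E = hf:
f = E/h = 1.9018288e-18 J / (6.62607 × 10⁻³⁴ J·s)
f = 2.87022e+15 Hz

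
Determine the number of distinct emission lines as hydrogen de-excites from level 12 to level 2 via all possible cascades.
55

The electron can occupy levels n = 2, 3, ..., 12 during de-excitation — that is m = 12 - 2 + 1 = 11 distinct levels.

The number of distinct spectral lines equals the number of ways to choose 2 of these m levels (each pair gives one possible emission transition):

Number of lines = m(m-1)/2 = 11×10/2 = 55

These correspond to all possible transitions between the 11 levels:
12 → 11, 12 → 10, 12 → 9, 12 → 8, 12 → 7, 12 → 6, 12 → 5, 12 → 4...

Each transition produces a photon with a unique energy (and thus wavelength). This count does not depend on Z.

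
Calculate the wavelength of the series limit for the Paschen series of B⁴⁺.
32.80554 nm

The series limit corresponds to the transition from n = ∞ to n = 3.
This is the highest energy (shortest wavelength) transition in the Paschen series.

E_∞ = 0 eV
E_3 = -13.6057 × 5² / 3² = -37.7936111 eV

Energy at series limit:
ΔE = E_∞ - E_3 = 0 - (-37.7936111) = 37.7936111 eV
λ = hc/E = 1239.84 eV·nm / 37.7936111 eV = 32.80554 nm

This energy equals the ionization energy from the n = 3 state of B⁴⁺.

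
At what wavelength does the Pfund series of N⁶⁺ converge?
46.49312 nm

The series limit corresponds to the transition from n = ∞ to n = 5.
This is the highest energy (shortest wavelength) transition in the Pfund series.

E_∞ = 0 eV
E_5 = -13.6057 × 7² / 5² = -26.6671720 eV

Energy at series limit:
ΔE = E_∞ - E_5 = 0 - (-26.6671720) = 26.6671720 eV
λ = hc/E = 1239.84 eV·nm / 26.6671720 eV = 46.49312 nm

This energy equals the ionization energy from the n = 5 state of N⁶⁺.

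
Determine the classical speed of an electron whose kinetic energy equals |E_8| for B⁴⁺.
1.37e+06 m/s (or 0.456084% of c)

The binding energy at n = 8 for B⁴⁺ is:
E_8 = -13.6057 × 5²/8² = -5.31472656 eV
|E_8| = 5.31472656 eV

Convert to Joules:
KE = 5.31472656 eV × (1.602177 × 10⁻¹⁹ J/eV) = 8.5151e-19 J

Using KE = ½mv²:
v = √(2·KE/m_e)
v = √(2 × 8.5151e-19 J / 9.10938 × 10⁻³¹ kg)
v = 1.37e+06 m/s

This is approximately 0.456084% the speed of light.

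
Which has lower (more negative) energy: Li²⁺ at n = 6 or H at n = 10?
Li²⁺ at n = 6 (E = -3.401 eV)

Using E_n = -13.6057 Z² / n² eV:

Li²⁺ (Z = 3) at n = 6:
E = -13.6057 × 3² / 6² = -13.6057 × 9 / 36 = -3.401425 eV

H (Z = 1) at n = 10:
E = -13.6057 × 1² / 10² = -13.6057 × 1 / 100 = -0.136057 eV

Since -3.401425 eV < -0.136057 eV,
Li²⁺ at n = 6 is more tightly bound (requires more energy to ionize).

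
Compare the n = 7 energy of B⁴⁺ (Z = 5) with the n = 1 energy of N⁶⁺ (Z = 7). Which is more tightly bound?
N⁶⁺ at n = 1 (E = -666.68 eV)

Using E_n = -13.6057 Z² / n² eV:

B⁴⁺ (Z = 5) at n = 7:
E = -13.6057 × 5² / 7² = -13.6057 × 25 / 49 = -6.94168 eV

N⁶⁺ (Z = 7) at n = 1:
E = -13.6057 × 7² / 1² = -13.6057 × 49 / 1 = -666.67930 eV

Since -666.67930 eV < -6.94168 eV,
N⁶⁺ at n = 1 is more tightly bound (requires more energy to ionize).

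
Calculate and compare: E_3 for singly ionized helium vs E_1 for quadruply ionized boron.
B⁴⁺ at n = 1 (E = -340.14250 eV)

Using E_n = -13.6057 Z² / n² eV:

He⁺ (Z = 2) at n = 3:
E = -13.6057 × 2² / 3² = -13.6057 × 4 / 9 = -6.04697778 eV

B⁴⁺ (Z = 5) at n = 1:
E = -13.6057 × 5² / 1² = -13.6057 × 25 / 1 = -340.14250000 eV

Since -340.14250000 eV < -6.04697778 eV,
B⁴⁺ at n = 1 is more tightly bound (requires more energy to ionize).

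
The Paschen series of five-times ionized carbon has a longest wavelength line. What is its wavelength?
52.07229 nm

The longest wavelength corresponds to the smallest energy transition in the series.
The Paschen series has all transitions ending at n_f = 3.

For C⁵⁺ (Z = 6), the first line (α-line) is the jump from n = 4 to n = 3:
E_4 = -13.6057 × 6² / 4² = -30.6128250 eV
E_3 = -13.6057 × 6² / 3² = -54.4228000 eV
ΔE = E_4 - E_3 = 23.8099750 eV

λ = hc/E = 1239.84 eV·nm / 23.8099750 eV
λ = 52.07229 nm

This is the α-line of the Paschen series in C⁵⁺.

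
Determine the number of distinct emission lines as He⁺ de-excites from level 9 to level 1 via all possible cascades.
36

The electron can occupy levels n = 1, 2, ..., 9 during de-excitation — that is m = 9 - 1 + 1 = 9 distinct levels.

The number of distinct spectral lines equals the number of ways to choose 2 of these m levels (each pair gives one possible emission transition):

Number of lines = m(m-1)/2 = 9×8/2 = 36

These correspond to all possible transitions between the 9 levels:
9 → 8, 9 → 7, 9 → 6, 9 → 5, 9 → 4, 9 → 3, 9 → 2, 9 → 1...

Each transition produces a photon with a unique energy (and thus wavelength). This count does not depend on Z.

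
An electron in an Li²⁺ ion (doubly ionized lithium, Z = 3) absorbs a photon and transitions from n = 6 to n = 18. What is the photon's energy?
3.023 eV

The energy levels of a hydrogen-like atom are E_n = -13.6057 Z² eV / n².

Energy at n = 6: E_6 = -13.6057 × 3² / 6² = -3.401425 eV
Energy at n = 18: E_18 = -13.6057 × 3² / 18² = -0.377936 eV

The excitation energy is the difference:
ΔE = E_18 - E_6
ΔE = -0.377936 - (-3.401425)
ΔE = 3.023 eV

Since this is positive, energy must be absorbed (photon absorption).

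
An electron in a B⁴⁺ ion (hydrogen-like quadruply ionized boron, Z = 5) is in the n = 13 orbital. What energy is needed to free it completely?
2.012678 eV

The ionization energy is the energy needed to remove the electron completely (n → ∞).

For a hydrogen-like ion with Z = 5, E_n = -13.6057 Z² / n² eV.

At n = 13: E_13 = -13.6057 × 5² / 13² = -2.012677515 eV
At n = ∞: E_∞ = 0 eV

Ionization energy = E_∞ - E_13 = 0 - (-2.012677515) = 2.012677515 eV
Ionization energy ≈ 2.012678 eV

This is also called the binding energy of the electron in state n = 13.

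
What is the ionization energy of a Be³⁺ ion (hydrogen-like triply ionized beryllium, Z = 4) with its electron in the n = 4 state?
13.6057 eV

The ionization energy is the energy needed to remove the electron completely (n → ∞).

For a hydrogen-like ion with Z = 4, E_n = -13.6057 Z² / n² eV.

At n = 4: E_4 = -13.6057 × 4² / 4² = -13.6057000 eV
At n = ∞: E_∞ = 0 eV

Ionization energy = E_∞ - E_4 = 0 - (-13.6057000) = 13.6057000 eV
Ionization energy ≈ 13.6057 eV

This is also called the binding energy of the electron in state n = 4.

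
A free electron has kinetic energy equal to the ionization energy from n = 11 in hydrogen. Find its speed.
1.9888e+05 m/s (or 0.0663% of c)

The binding energy at n = 11 for hydrogen is:
E_11 = -13.6057/11² = -0.11244380 eV
|E_11| = 0.11244380 eV

Convert to Joules:
KE = 0.11244380 eV × (1.602177 × 10⁻¹⁹ J/eV) = 1.801549e-20 J

Using KE = ½mv²:
v = √(2·KE/m_e)
v = √(2 × 1.801549e-20 J / 9.10938 × 10⁻³¹ kg)
v = 1.9888e+05 m/s

This is approximately 0.0663% the speed of light.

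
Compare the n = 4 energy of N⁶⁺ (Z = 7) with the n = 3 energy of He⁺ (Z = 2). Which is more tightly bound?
N⁶⁺ at n = 4 (E = -41.6675 eV)

Using E_n = -13.6057 Z² / n² eV:

N⁶⁺ (Z = 7) at n = 4:
E = -13.6057 × 7² / 4² = -13.6057 × 49 / 16 = -41.6674563 eV

He⁺ (Z = 2) at n = 3:
E = -13.6057 × 2² / 3² = -13.6057 × 4 / 9 = -6.0469778 eV

Since -41.6674563 eV < -6.0469778 eV,
N⁶⁺ at n = 4 is more tightly bound (requires more energy to ionize).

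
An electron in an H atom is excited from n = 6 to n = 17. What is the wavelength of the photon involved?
3747.353 nm

First, find the transition energy using E_n = -13.6057 / n² eV:
E_6 = -13.6057 / 6² = -0.377936111 eV
E_17 = -13.6057 / 17² = -0.047078547 eV

Photon energy: |ΔE| = |E_17 - E_6| = 0.330857564 eV

Convert to wavelength using E = hc/λ with hc = 1239.84 eV·nm:
λ = hc/E = 1239.84 eV·nm / 0.330857564 eV
λ = 3747.353 nm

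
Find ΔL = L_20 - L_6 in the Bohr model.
1.48e-33 J·s (or 14ℏ)

In the Bohr model, L_n = nℏ where ℏ = 1.0546e-34 J·s.

L_20 = 20ℏ = 2.1092e-33 J·s
L_6 = 6ℏ = 6.3276e-34 J·s

ΔL = L_20 - L_6 = (20 - 6)ℏ = 14ℏ
ΔL = 14 × 1.0546e-34 J·s = 1.48e-33 J·s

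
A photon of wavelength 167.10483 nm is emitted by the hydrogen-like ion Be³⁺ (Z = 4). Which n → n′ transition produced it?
n = 13 → n = 5

First, find the photon energy from the wavelength (hc = 1239.84 eV·nm):
E = hc/λ = 1239.84 eV·nm / 167.10483 nm = 7.4195342 eV

The energy levels of Be³⁺ satisfy E_n = -13.6057 × 4² / n² eV, so an emission n_i → n_f releases
ΔE = 13.6057 × 4² × (1/n_f² − 1/n_i²) eV.

Setting ΔE equal to the photon energy:
1/n_f² − 1/n_i² = 7.4195342 / (13.6057 × 4²) = 0.034082839

Since 1/n_i² must be positive, we need 1/n_f² > 0.034082839, i.e. n_f ≤ 5. For each allowed n_f, solve n_i = (1/n_f² − 0.034082839)^(−1/2) and check whether it is a whole number:
  n_f = 1: 1/n_i² = 1.000000000 − 0.034082839 = 0.965917161 → n_i = 1.017  (not an integer) ✗
  n_f = 2: 1/n_i² = 0.250000000 − 0.034082839 = 0.215917161 → n_i = 2.152  (not an integer) ✗
  n_f = 3: 1/n_i² = 0.111111111 − 0.034082839 = 0.077028272 → n_i = 3.603  (not an integer) ✗
  n_f = 4: 1/n_i² = 0.062500000 − 0.034082839 = 0.028417161 → n_i = 5.932  (not an integer) ✗
  n_f = 5: 1/n_i² = 0.040000000 − 0.034082839 = 0.005917161 → n_i = 13.000  → integer, n_i = 13 ✓

Only n_f = 5 gives an integer upper level, n_i = 13.

The transition is from n = 13 to n = 5 (emission).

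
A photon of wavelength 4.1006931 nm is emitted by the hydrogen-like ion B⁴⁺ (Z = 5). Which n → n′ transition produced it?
n = 3 → n = 1

First, find the photon energy from the wavelength (hc = 1239.84 eV·nm):
E = hc/λ = 1239.84 eV·nm / 4.1006931 nm = 302.34889 eV

The energy levels of B⁴⁺ satisfy E_n = -13.6057 × 5² / n² eV, so an emission n_i → n_f releases
ΔE = 13.6057 × 5² × (1/n_f² − 1/n_i²) eV.

Setting ΔE equal to the photon energy:
1/n_f² − 1/n_i² = 302.34889 / (13.6057 × 5²) = 0.88888889

Since 1/n_i² must be positive, we need 1/n_f² > 0.88888889, i.e. n_f ≤ 1. For each allowed n_f, solve n_i = (1/n_f² − 0.88888889)^(−1/2) and check whether it is a whole number:
  n_f = 1: 1/n_i² = 1.00000000 − 0.88888889 = 0.11111111 → n_i = 3.000  → integer, n_i = 3 ✓

Only n_f = 1 gives an integer upper level, n_i = 3.

The transition is from n = 3 to n = 1 (emission).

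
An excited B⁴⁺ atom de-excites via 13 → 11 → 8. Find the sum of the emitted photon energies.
3.30205 eV

The energy levels of B⁴⁺ are E_n = -13.6057 × 5² / n² eV.

First transition (13 → 11):
ΔE₁ = |E_11 - E_13|
ΔE₁ = |-2.81109504132 - (-2.01267751479)| = 0.79841753 eV

Second transition (11 → 8):
ΔE₂ = |E_8 - E_11|
ΔE₂ = |-5.31472656250 - (-2.81109504132)| = 2.50363152 eV

Total energy released:
E_total = ΔE₁ + ΔE₂ = 0.79841753 + 2.50363152 = 3.30205 eV

Note: This equals the direct transition 13 → 8: 3.30205 eV ✓
Energy is conserved regardless of the path taken.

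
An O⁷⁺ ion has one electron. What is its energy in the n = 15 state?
-3.87 eV

For hydrogen-like ions, the energy levels scale with Z²:
E_n = -13.6057 Z² / n² eV

For O⁷⁺ (Z = 8) at n = 15:
E_15 = -13.6057 × 8² / 15²
E_15 = -13.6057 × 64 / 225
E_15 = -870.7648 / 225
E_15 = -3.87 eV

The energy is 64 times more negative than hydrogen at the same n due to the stronger nuclear charge.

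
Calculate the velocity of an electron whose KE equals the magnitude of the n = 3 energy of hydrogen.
7.2923e+05 m/s (or 0.243% of c)

The binding energy at n = 3 for hydrogen is:
E_3 = -13.6057/3² = -1.5117444 eV
|E_3| = 1.5117444 eV

Convert to Joules:
KE = 1.5117444 eV × (1.602177 × 10⁻¹⁹ J/eV) = 2.422082e-19 J

Using KE = ½mv²:
v = √(2·KE/m_e)
v = √(2 × 2.422082e-19 J / 9.10938 × 10⁻³¹ kg)
v = 7.2923e+05 m/s

This is approximately 0.243% the speed of light.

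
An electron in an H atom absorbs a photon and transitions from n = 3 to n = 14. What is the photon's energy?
1.442328 eV

The energy levels of a hydrogen-like atom are E_n = -13.6057 eV / n².

Energy at n = 3: E_3 = -13.6057 / 3² = -1.511744444 eV
Energy at n = 14: E_14 = -13.6057 / 14² = -0.069416837 eV

The excitation energy is the difference:
ΔE = E_14 - E_3
ΔE = -0.069416837 - (-1.511744444)
ΔE = 1.442328 eV

Since this is positive, energy must be absorbed (photon absorption).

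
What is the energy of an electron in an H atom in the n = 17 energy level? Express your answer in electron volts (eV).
-0.047 eV

The energy levels of a hydrogen-like atom are given by:
E_n = -13.6057 eV / n²

For n = 17:
E_17 = -13.6057 eV / 17²
E_17 = -13.6057 eV / 289
E_17 = -0.047 eV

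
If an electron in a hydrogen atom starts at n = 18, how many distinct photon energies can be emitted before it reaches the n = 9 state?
45

The electron can occupy levels n = 9, 10, ..., 18 during de-excitation — that is m = 18 - 9 + 1 = 10 distinct levels.

The number of distinct spectral lines equals the number of ways to choose 2 of these m levels (each pair gives one possible emission transition):

Number of lines = m(m-1)/2 = 10×9/2 = 45

These correspond to all possible transitions between the 10 levels:
18 → 17, 18 → 16, 18 → 15, 18 → 14, 18 → 13, 18 → 12, 18 → 11, 18 → 10...

Each transition produces a photon with a unique energy (and thus wavelength). This count does not depend on Z.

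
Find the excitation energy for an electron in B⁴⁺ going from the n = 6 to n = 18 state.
8.398580 eV

The energy levels of a hydrogen-like atom are E_n = -13.6057 Z² eV / n².

Energy at n = 6: E_6 = -13.6057 × 5² / 6² = -9.448402778 eV
Energy at n = 18: E_18 = -13.6057 × 5² / 18² = -1.049822531 eV

The excitation energy is the difference:
ΔE = E_18 - E_6
ΔE = -1.049822531 - (-9.448402778)
ΔE = 8.398580 eV

Since this is positive, energy must be absorbed (photon absorption).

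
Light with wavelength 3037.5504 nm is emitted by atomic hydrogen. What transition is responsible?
n = 10 → n = 5

First, find the photon energy from the wavelength (hc = 1239.84 eV·nm):
E = hc/λ = 1239.84 eV·nm / 3037.5504 nm = 0.40817101 eV

The energy levels of hydrogen satisfy E_n = -13.6057 / n² eV, so an emission n_i → n_f releases
ΔE = 13.6057 × (1/n_f² − 1/n_i²) eV.

Setting ΔE equal to the photon energy:
1/n_f² − 1/n_i² = 0.40817101 / 13.6057 = 0.030000001

Since 1/n_i² must be positive, we need 1/n_f² > 0.030000001, i.e. n_f ≤ 5. For each allowed n_f, solve n_i = (1/n_f² − 0.030000001)^(−1/2) and check whether it is a whole number:
  n_f = 1: 1/n_i² = 1.000000000 − 0.030000001 = 0.969999999 → n_i = 1.015  (not an integer) ✗
  n_f = 2: 1/n_i² = 0.250000000 − 0.030000001 = 0.219999999 → n_i = 2.132  (not an integer) ✗
  n_f = 3: 1/n_i² = 0.111111111 − 0.030000001 = 0.081111110 → n_i = 3.511  (not an integer) ✗
  n_f = 4: 1/n_i² = 0.062500000 − 0.030000001 = 0.032499999 → n_i = 5.547  (not an integer) ✗
  n_f = 5: 1/n_i² = 0.040000000 − 0.030000001 = 0.009999999 → n_i = 10.000  → integer, n_i = 10 ✓

Only n_f = 5 gives an integer upper level, n_i = 10.

The transition is from n = 10 to n = 5 (emission).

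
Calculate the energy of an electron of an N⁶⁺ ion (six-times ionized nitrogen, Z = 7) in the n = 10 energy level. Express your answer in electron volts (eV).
-6.6668 eV

The energy levels of a hydrogen-like atom are given by:
E_n = -13.6057 Z² / n² eV  (with Z = 7 for N⁶⁺)

For n = 10:
E_10 = -13.6057 × 7² / 10²
E_10 = -13.6057 × 49 / 100
E_10 = -6.6668 eV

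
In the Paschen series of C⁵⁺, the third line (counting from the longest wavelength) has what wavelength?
30.37550 nm

The lines of a series are numbered from the longest wavelength (smallest ΔE) outward; the third line is the transition from n = n_f + 3 to n_f.
The Paschen series has all transitions ending at n_f = 3.

For C⁵⁺ (Z = 6), the third line (γ-line) is the jump from n = 6 to n = 3:
E_6 = -13.6057 × 6² / 6² = -13.6057000 eV
E_3 = -13.6057 × 6² / 3² = -54.4228000 eV
ΔE = E_6 - E_3 = 40.8171000 eV

λ = hc/E = 1239.84 eV·nm / 40.8171000 eV
λ = 30.37550 nm

This is the γ-line of the Paschen series in C⁵⁺.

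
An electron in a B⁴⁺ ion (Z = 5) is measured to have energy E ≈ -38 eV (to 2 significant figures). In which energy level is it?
n = 3

The exact energy levels follow E_n = -13.6057 Z² / n² eV with Z = 5.

The measured value (-38 eV) is reported to only 2 significant figures, so we must test candidate n values and see which one matches to that precision.

Candidate energies:
  n = 1:  E = -13.6057 × 5² / 1² = -340.14250 eV
  n = 2:  E = -13.6057 × 5² / 2² = -85.03563 eV
  n = 3:  E = -13.6057 × 5² / 3² = -37.79361 eV  ← matches
  n = 4:  E = -13.6057 × 5² / 4² = -21.25891 eV
  n = 5:  E = -13.6057 × 5² / 5² = -13.60570 eV

Checking against the measurement of -38 eV (2 sig figs), only n = 3 agrees:
E_3 = -37.79361 eV, which rounds to -38 eV ✓

Therefore n = 3.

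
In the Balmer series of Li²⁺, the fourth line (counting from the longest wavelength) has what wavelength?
45.56 nm

The lines of a series are numbered from the longest wavelength (smallest ΔE) outward; the fourth line is the transition from n = n_f + 4 to n_f.
The Balmer series has all transitions ending at n_f = 2.

For Li²⁺ (Z = 3), the fourth line (δ-line) is the jump from n = 6 to n = 2:
E_6 = -13.6057 × 3² / 6² = -3.4014 eV
E_2 = -13.6057 × 3² / 2² = -30.6128 eV
ΔE = E_6 - E_2 = 27.2114 eV

λ = hc/E = 1239.84 eV·nm / 27.2114 eV
λ = 45.56 nm

This is the δ-line of the Balmer series in Li²⁺.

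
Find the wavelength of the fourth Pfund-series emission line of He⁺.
823.80 nm

The lines of a series are numbered from the longest wavelength (smallest ΔE) outward; the fourth line is the transition from n = n_f + 4 to n_f.
The Pfund series has all transitions ending at n_f = 5.

For He⁺ (Z = 2), the fourth line (δ-line) is the jump from n = 9 to n = 5:
E_9 = -13.6057 × 2² / 9² = -0.671886 eV
E_5 = -13.6057 × 2² / 5² = -2.176912 eV
ΔE = E_9 - E_5 = 1.505026 eV

λ = hc/E = 1239.84 eV·nm / 1.505026 eV
λ = 823.80 nm

This is the δ-line of the Pfund series in He⁺.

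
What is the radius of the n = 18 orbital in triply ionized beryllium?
4.286335 nm (or 42.863354 Å)

The Bohr radius formula is:
r_n = n² a₀ / Z

where a₀ = 0.052917721 nm is the Bohr radius.

For Be³⁺ (Z = 4) at n = 18:
r_18 = 18² × 0.052917721 nm / 4
r_18 = 324 × 0.052917721 nm / 4
r_18 = 17.1453416 nm / 4
r_18 = 4.286335 nm

The electron orbits at approximately 4.286335 nm from the nucleus.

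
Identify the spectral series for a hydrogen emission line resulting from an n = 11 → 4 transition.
Brackett series

The spectral series in hydrogen are named based on the final (lower) energy level:
- Lyman series: n_final = 1 (ultraviolet)
- Balmer series: n_final = 2 (visible/near-UV)
- Paschen series: n_final = 3 (infrared)
- Brackett series: n_final = 4 (infrared)
- Pfund series: n_final = 5 (far infrared)

Since this transition ends at n = 4, it belongs to the Brackett series.

For reference, this 11 → 4 line has photon energy
ΔE = 13.6057 eV × (1/4² - 1/11²) = 0.7379124483 eV,
corresponding to wavelength λ = hc/ΔE = 1239.84 eV·nm / 0.7379124483 eV = 1680.1993 nm in the infrared region.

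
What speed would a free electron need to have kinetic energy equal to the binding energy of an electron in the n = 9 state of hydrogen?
2.43e+05 m/s (or 0.08% of c)

The binding energy at n = 9 for hydrogen is:
E_9 = -13.6057/9² = -0.167972 eV
|E_9| = 0.167972 eV

Convert to Joules:
KE = 0.167972 eV × (1.602177 × 10⁻¹⁹ J/eV) = 2.6912e-20 J

Using KE = ½mv²:
v = √(2·KE/m_e)
v = √(2 × 2.6912e-20 J / 9.10938 × 10⁻³¹ kg)
v = 2.43e+05 m/s

This is approximately 0.08% the speed of light.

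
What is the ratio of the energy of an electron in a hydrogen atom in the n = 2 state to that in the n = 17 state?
72.2500

Using E_n = -13.6057 Z² / n² eV with Z = 1:

E_2 = -13.6057 / 2² = -13.6057 / 4 = -3.4014250000 eV
E_17 = -13.6057 / 17² = -13.6057 / 289 = -0.0470785467 eV

The ratio is:
E_2/E_17 = (-3.4014250000) / (-0.0470785467)
E_2/E_17 = (-13.6057/4) / (-13.6057/289)
E_2/E_17 = 289/4
E_2/E_17 = 72.2500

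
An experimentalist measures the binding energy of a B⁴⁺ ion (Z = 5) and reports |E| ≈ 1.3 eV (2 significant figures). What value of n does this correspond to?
n = 16

The exact energy levels follow E_n = -13.6057 Z² / n² eV with Z = 5.

The measured value (-1.3 eV) is reported to only 2 significant figures, so we must test candidate n values and see which one matches to that precision.

Candidate energies:
  n = 14:  E = -13.6057 × 5² / 14² = -1.73542 eV
  n = 15:  E = -13.6057 × 5² / 15² = -1.51174 eV
  n = 16:  E = -13.6057 × 5² / 16² = -1.32868 eV  ← matches
  n = 17:  E = -13.6057 × 5² / 17² = -1.17696 eV
  n = 18:  E = -13.6057 × 5² / 18² = -1.04982 eV

Checking against the measurement of -1.3 eV (2 sig figs), only n = 16 agrees:
E_16 = -1.32868 eV, which rounds to -1.3 eV ✓

Therefore n = 16.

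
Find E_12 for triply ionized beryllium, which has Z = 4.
-1.51174 eV

For hydrogen-like ions, the energy levels scale with Z²:
E_n = -13.6057 Z² / n² eV

For Be³⁺ (Z = 4) at n = 12:
E_12 = -13.6057 × 4² / 12²
E_12 = -13.6057 × 16 / 144
E_12 = -217.6912 / 144
E_12 = -1.51174 eV

The energy is 16 times more negative than hydrogen at the same n due to the stronger nuclear charge.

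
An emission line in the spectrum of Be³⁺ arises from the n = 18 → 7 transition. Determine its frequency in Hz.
9.12e+14 Hz

First, find the transition energy:
E_18 = -13.6057 × 4² / 18² = -0.67189 eV
E_7 = -13.6057 × 4² / 7² = -4.44268 eV
|ΔE| = |E_7 - E_18| = 3.77079 eV

Convert to Joules: E = 3.77079 eV × (1.602177 × 10⁻¹⁹ J/eV) = 6.0415e-19 J

Using E = hf:
f = E/h = 6.0415e-19 J / (6.62607 × 10⁻³⁴ J·s)
f = 9.12e+14 Hz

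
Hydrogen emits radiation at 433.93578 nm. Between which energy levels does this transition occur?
n = 5 → n = 2

First, find the photon energy from the wavelength (hc = 1239.84 eV·nm):
E = hc/λ = 1239.84 eV·nm / 433.93578 nm = 2.8571970 eV

The energy levels of hydrogen satisfy E_n = -13.6057 / n² eV, so an emission n_i → n_f releases
ΔE = 13.6057 × (1/n_f² − 1/n_i²) eV.

Setting ΔE equal to the photon energy:
1/n_f² − 1/n_i² = 2.8571970 / 13.6057 = 0.21000000

Since 1/n_i² must be positive, we need 1/n_f² > 0.21000000, i.e. n_f ≤ 2. For each allowed n_f, solve n_i = (1/n_f² − 0.21000000)^(−1/2) and check whether it is a whole number:
  n_f = 1: 1/n_i² = 1.00000000 − 0.21000000 = 0.79000000 → n_i = 1.125  (not an integer) ✗
  n_f = 2: 1/n_i² = 0.25000000 − 0.21000000 = 0.04000000 → n_i = 5.000  → integer, n_i = 5 ✓

Only n_f = 2 gives an integer upper level, n_i = 5.

The transition is from n = 5 to n = 2 (emission).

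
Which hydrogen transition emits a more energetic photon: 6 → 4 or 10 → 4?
10 → 4

Calculate the energy for each transition:

Transition 6 → 4:
ΔE₁ = |E_4 - E_6| = |-13.6057/4² - (-13.6057/6²)|
ΔE₁ = |-0.850356250 - (-0.377936111)| = 0.472420 eV

Transition 10 → 4:
ΔE₂ = |E_4 - E_10| = |-13.6057/4² - (-13.6057/10²)|
ΔE₂ = |-0.850356250 - (-0.136057000)| = 0.714299 eV

Since 0.714299 eV > 0.472420 eV, the transition 10 → 4 emits the more energetic photon.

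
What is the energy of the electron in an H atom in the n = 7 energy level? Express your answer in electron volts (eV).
-0.27767 eV

The energy levels of a hydrogen-like atom are given by:
E_n = -13.6057 eV / n²

For n = 7:
E_7 = -13.6057 eV / 7²
E_7 = -13.6057 eV / 49
E_7 = -0.27767 eV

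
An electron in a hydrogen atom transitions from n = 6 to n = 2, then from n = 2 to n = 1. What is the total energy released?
13.23 eV

The energy levels of hydrogen are E_n = -13.6057 / n² eV.

First transition (6 → 2):
ΔE₁ = |E_2 - E_6|
ΔE₁ = |-3.40142500 - (-0.37793611)| = 3.02349 eV

Second transition (2 → 1):
ΔE₂ = |E_1 - E_2|
ΔE₂ = |-13.60570000 - (-3.40142500)| = 10.20428 eV

Total energy released:
E_total = ΔE₁ + ΔE₂ = 3.02349 + 10.20428 = 13.23 eV

Note: This equals the direct transition 6 → 1: 13.23 eV ✓
Energy is conserved regardless of the path taken.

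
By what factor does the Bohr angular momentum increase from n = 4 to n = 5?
1.25

In the Bohr model, L_n = nℏ, so the ratio is purely the ratio of quantum numbers:

L_5/L_4 = 5ℏ / 4ℏ = 5/4 = 1.25

The angular momentum scales linearly with n.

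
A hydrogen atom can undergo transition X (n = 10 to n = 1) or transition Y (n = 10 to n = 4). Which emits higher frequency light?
10 → 1

Calculate the energy for each transition:

Transition 10 → 1:
ΔE₁ = |E_1 - E_10| = |-13.6057/1² - (-13.6057/10²)|
ΔE₁ = |-13.60570000 - (-0.13605700)| = 13.46964 eV

Transition 10 → 4:
ΔE₂ = |E_4 - E_10| = |-13.6057/4² - (-13.6057/10²)|
ΔE₂ = |-0.85035625 - (-0.13605700)| = 0.71430 eV

Since 13.46964 eV > 0.71430 eV, the transition 10 → 1 emits the more energetic photon.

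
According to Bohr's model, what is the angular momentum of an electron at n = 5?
5.27e-34 J·s (or 5ℏ)

In the Bohr model, angular momentum is quantized:
L = nℏ

where ℏ = h/(2π) = 1.0546e-34 J·s

For n = 5:
L = 5 × 1.0546e-34 J·s
L = 5.27e-34 J·s

This can also be written as L = 5ℏ.
The angular momentum is an integer multiple of the reduced Planck constant.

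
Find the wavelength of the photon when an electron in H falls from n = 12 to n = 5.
2756.768 nm

First, find the transition energy using E_n = -13.6057 / n² eV:
E_12 = -13.6057 / 12² = -0.094484028 eV
E_5 = -13.6057 / 5² = -0.544228000 eV

Photon energy: |ΔE| = |E_5 - E_12| = 0.449743972 eV

Convert to wavelength using E = hc/λ with hc = 1239.84 eV·nm:
λ = hc/E = 1239.84 eV·nm / 0.449743972 eV
λ = 2756.768 nm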